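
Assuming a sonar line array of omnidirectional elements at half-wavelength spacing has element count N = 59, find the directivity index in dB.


DI = 10*log10(59) = 17.71

17.71 dB


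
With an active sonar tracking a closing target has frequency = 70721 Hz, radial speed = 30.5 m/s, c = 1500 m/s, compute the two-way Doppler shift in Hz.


fd = 2*f*v/c = 2 * 70721 * 30.5 / 1500 = 2875.99

2875.99 Hz


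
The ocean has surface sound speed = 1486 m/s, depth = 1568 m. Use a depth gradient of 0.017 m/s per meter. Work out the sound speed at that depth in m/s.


1512.656 m/s


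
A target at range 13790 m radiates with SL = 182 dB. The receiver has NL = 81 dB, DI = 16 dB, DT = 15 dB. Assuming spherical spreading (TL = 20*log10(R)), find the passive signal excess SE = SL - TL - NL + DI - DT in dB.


Step 1: TL = 20*log10(13790) = 82.79 dB
Step 2: SE = 182 - 82.79 - 81 + 16 - 15 = 19.21

19.21 dB


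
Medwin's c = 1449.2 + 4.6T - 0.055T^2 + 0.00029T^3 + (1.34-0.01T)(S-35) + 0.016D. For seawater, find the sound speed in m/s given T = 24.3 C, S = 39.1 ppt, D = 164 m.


c = 1449.2 + 4.6*24.3 - 0.055*24.3^2 + 0.00029*24.3^3 + (1.34 - 0.01*24.3)*(39.1 - 35) + 0.016*164 = 1539.79

1539.79 m/s


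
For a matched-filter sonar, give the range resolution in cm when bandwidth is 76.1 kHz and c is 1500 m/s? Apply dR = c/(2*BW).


0.99 cm


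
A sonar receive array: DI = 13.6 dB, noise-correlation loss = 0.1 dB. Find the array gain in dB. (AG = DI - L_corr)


13.5 dB


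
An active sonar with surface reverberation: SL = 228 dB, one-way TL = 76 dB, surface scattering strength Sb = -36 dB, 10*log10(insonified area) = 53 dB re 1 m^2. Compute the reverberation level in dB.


RL = SL - 2*TL + Sb + 10*log10(A) = 228 - 2*76 + (-36) + 53 = 93

93 dB


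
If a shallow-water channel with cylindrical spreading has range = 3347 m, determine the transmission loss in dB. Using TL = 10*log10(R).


TL = 10*log10(3347) = 35.25

35.25 dB


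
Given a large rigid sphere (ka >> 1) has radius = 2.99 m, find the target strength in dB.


TS = 10*log10(2.99^2 / 4) = 10*log10(2.235025) = 3.49

3.49 dB


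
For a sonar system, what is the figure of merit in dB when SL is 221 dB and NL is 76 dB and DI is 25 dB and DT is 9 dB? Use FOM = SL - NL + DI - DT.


161 dB


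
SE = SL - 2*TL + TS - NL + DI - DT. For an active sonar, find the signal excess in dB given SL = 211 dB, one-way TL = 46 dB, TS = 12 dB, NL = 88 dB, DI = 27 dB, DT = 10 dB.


SE = SL - 2*TL + TS - NL + DI - DT = 211 - 2*46 + (12) - 88 + 27 - 10 = 60

60 dB


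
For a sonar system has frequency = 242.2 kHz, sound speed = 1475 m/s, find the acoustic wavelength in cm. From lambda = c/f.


lambda = c/f = 1475 / 242200 = 0.0061 m = 0.61 cm

0.61 cm


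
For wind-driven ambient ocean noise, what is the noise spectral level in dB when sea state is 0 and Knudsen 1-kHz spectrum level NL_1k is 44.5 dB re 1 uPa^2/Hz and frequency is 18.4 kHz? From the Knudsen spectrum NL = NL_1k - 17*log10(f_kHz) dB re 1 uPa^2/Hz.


23.0 dB


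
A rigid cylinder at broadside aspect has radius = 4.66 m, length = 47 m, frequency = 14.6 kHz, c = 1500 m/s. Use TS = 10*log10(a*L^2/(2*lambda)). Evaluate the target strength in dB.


lambda = 1500/14600 = 0.10274 m
TS = 10*log10(4.66*47^2/(2*0.10274)) = 47.0

47.0 dB


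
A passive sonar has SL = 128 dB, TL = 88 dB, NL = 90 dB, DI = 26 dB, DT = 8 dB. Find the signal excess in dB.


-32 dB


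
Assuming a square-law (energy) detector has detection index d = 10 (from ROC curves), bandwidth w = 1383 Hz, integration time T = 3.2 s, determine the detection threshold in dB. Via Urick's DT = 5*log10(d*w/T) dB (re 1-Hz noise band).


DT = 5*log10(d*w/T) = 5*log10(10 * 1383 / 3.2) = 5*log10(4321.88) = 18.18

18.18 dB


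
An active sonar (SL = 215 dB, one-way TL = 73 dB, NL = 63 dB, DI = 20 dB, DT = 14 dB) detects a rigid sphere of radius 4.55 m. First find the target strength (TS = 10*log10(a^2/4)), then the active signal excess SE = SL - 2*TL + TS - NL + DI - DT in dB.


Step 1: TS = 10*log10(4.55^2/4) = 7.14 dB
Step 2: SE = SL - 2*TL + TS - NL + DI - DT = 215 - 2*73 + (7.14) - 63 + 20 - 14 = 19.14

19.14 dB


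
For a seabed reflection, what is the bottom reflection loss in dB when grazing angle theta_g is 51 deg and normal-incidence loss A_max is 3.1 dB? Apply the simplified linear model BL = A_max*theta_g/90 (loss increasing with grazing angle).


BL = A_max * theta_g / 90 = 3.1 * 51 / 90 = 1.76

1.76 dB


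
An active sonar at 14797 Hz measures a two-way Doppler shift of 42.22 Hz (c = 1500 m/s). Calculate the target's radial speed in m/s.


2.14 m/s


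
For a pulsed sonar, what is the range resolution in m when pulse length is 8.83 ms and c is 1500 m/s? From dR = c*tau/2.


dR = c*tau/2 = 1500 * 8.83e-3 / 2 = 6.6225

6.6225 m


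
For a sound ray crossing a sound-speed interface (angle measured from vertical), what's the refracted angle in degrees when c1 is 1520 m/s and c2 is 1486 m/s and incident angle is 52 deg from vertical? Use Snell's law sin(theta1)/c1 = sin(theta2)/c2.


50.39 deg


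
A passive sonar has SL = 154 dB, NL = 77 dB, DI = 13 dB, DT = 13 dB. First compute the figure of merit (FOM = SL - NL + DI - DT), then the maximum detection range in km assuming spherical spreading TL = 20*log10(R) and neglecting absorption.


Step 1: FOM = SL - NL + DI - DT = 154 - 77 + 13 - 13 = 77 dB
Step 2: at max range FOM = TL = 20*log10(R), so R = 10^(77/20) = 7079.46 m = 7.08 km

7.08 km


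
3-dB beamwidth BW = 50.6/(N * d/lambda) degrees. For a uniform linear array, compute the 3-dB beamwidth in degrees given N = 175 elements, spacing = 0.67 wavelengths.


BW = 50.6 / (175 * 0.67) = 50.6 / 117.25 = 0.43

0.43 deg


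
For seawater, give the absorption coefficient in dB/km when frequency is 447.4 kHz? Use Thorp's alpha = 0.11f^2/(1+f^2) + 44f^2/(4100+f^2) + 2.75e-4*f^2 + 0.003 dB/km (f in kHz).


f^2 = 200166.76
alpha = 0.11*200166.76/(1+200166.76) + 44*200166.76/(4100+200166.76) + 2.75e-4*200166.76 + 0.003 = 98.276

98.276 dB/km


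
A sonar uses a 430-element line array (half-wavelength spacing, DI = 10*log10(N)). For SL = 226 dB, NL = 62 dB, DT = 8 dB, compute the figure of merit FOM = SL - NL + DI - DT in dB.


182.33 dB


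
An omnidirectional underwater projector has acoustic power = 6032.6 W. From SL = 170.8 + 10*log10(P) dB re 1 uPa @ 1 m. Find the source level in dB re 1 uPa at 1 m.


SL = 170.8 + 10*log10(6032.6) = 170.8 + 37.81 = 208.61

208.61 dB


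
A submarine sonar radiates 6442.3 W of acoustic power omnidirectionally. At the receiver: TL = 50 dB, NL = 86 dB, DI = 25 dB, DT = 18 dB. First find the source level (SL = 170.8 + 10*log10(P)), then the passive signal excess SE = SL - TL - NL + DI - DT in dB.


Step 1: SL = 170.8 + 10*log10(6442.3) = 208.89 dB
Step 2: SE = SL - TL - NL + DI - DT = 208.89 - 50 - 86 + 25 - 18 = 79.89

79.89 dB


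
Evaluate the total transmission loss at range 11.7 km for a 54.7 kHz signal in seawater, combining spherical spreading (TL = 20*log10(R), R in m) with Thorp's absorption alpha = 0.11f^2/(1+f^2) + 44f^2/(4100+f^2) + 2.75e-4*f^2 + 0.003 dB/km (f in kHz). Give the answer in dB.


Step 1 (Thorp): alpha = 0.11*2992.09/(1+2992.09) + 44*2992.09/(4100+2992.09) + 2.75e-4*2992.09 + 0.003 = 19.499 dB/km
Step 2: TL_spread = 20*log10(11700) = 81.36 dB
Step 3: TL_abs = alpha*R = 19.499 * 11.7 = 228.14 dB
Step 4: TL_total = 81.36 + 228.14 = 309.5

309.5 dB


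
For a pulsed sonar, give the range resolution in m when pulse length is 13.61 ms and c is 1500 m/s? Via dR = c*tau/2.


dR = c*tau/2 = 1500 * 13.61e-3 / 2 = 10.2075

10.2075 m


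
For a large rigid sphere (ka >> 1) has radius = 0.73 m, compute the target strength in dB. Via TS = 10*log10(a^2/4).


TS = 10*log10(0.73^2 / 4) = 10*log10(0.133225) = -8.75

-8.75 dB


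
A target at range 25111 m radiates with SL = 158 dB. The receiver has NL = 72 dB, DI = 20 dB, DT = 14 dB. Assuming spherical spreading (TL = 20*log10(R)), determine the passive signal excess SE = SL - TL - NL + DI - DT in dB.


Step 1: TL = 20*log10(25111) = 88.0 dB
Step 2: SE = 158 - 88.0 - 72 + 20 - 14 = 4.0

4.0 dB


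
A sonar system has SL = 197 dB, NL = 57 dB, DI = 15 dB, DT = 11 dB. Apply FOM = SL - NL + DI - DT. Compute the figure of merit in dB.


FOM = SL - NL + DI - DT = 197 - 57 + 15 - 11 = 144

144 dB


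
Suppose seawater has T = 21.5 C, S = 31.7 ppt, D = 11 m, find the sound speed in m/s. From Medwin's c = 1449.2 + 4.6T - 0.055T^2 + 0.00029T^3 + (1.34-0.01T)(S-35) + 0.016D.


1522.02 m/s


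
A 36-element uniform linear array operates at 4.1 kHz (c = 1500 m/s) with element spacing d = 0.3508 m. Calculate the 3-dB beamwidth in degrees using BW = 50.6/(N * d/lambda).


Step 1: lambda = 1500/4100 = 0.36585 m
Step 2: d/lambda = 0.3508/0.36585 = 0.9589
Step 3: BW = 50.6/(N * d/lambda) = 50.6/(36 * 0.9589) = 1.47

1.47 deg


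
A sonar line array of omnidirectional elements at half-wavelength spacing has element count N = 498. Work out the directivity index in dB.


DI = 10*log10(498) = 26.97

26.97 dB


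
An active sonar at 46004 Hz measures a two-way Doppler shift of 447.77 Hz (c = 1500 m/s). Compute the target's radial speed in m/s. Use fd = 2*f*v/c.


From fd = 2*f*v/c, v = c*fd/(2*f) = 1500 * 447.77 / (2*46004) = 7.3

7.3 m/s


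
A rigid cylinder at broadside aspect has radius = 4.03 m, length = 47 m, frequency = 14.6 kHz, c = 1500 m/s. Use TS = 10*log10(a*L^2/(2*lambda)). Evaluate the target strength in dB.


lambda = 1500/14600 = 0.10274 m
TS = 10*log10(4.03*47^2/(2*0.10274)) = 46.37

46.37 dB


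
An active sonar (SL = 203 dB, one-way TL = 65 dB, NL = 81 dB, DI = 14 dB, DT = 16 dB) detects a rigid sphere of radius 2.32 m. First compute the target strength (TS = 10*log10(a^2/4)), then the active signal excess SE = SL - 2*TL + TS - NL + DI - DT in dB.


Step 1: TS = 10*log10(2.32^2/4) = 1.29 dB
Step 2: SE = SL - 2*TL + TS - NL + DI - DT = 203 - 2*65 + (1.29) - 81 + 14 - 16 = -8.71

-8.71 dB


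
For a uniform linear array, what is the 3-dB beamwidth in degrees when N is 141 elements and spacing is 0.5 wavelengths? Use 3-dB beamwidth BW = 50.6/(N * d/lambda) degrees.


BW = 50.6 / (141 * 0.5) = 50.6 / 70.5 = 0.72

0.72 deg


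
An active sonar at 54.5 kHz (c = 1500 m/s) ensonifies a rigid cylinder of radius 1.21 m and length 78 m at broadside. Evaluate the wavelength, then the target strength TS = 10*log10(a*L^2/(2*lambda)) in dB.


Step 1: lambda = c/f = 1500/54500 = 0.02752 m
Step 2: TS = 10*log10(a*L^2/(2*lambda)) = 10*log10(1.21*78^2/(2*0.02752)) = 51.26

51.26 dB


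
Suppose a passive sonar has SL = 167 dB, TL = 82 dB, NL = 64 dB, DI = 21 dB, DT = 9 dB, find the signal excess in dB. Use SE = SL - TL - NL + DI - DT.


33 dB


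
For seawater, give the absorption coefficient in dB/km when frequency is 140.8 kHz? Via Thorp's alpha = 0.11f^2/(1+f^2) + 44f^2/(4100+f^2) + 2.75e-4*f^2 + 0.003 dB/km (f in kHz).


f^2 = 19824.64
alpha = 0.11*19824.64/(1+19824.64) + 44*19824.64/(4100+19824.64) + 2.75e-4*19824.64 + 0.003 = 42.024

42.024 dB/km


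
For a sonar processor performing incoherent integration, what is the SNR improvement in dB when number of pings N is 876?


Gain = 5*log10(876) = 14.71

14.71 dB


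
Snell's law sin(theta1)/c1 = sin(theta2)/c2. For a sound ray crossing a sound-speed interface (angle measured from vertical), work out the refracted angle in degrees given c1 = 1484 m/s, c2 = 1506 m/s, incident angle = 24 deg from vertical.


sin(theta2) = (c2/c1)*sin(theta1) = (1506/1484)*sin(24 deg) = 0.41277
theta2 = arcsin(0.41277) = 24.38

24.38 deg


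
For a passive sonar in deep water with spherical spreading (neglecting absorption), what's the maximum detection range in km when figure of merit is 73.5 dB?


At max range FOM = TL, so 20*log10(R) = 73.5
R = 10^(73.5/20) = 4731.51 m = 4.73 km

4.73 km


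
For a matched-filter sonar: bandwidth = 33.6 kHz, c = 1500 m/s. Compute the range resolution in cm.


dR = c/(2*BW) = 1500 / (2 * 33.6e3) = 0.0223 m = 2.23 cm

2.23 cm


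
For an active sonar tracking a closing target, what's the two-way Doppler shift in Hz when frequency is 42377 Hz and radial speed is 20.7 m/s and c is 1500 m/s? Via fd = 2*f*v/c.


fd = 2*f*v/c = 2 * 42377 * 20.7 / 1500 = 1169.61

1169.61 Hz


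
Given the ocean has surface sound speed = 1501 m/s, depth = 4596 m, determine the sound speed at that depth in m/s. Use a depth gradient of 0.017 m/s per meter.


c = 1501 + 0.017 * 4596 = 1579.132

1579.132 m/s


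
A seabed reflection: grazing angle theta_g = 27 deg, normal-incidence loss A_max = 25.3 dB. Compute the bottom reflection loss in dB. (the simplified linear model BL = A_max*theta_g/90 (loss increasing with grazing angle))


7.59 dB


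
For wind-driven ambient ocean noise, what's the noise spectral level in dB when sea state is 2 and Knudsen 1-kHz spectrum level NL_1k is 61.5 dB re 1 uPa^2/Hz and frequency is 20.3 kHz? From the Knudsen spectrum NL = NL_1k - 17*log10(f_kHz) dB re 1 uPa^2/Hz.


NL = NL_1k - 17*log10(f_kHz) = 61.5 - 17*log10(20.3) = 61.5 - (22.23) = 39.27

39.27 dB


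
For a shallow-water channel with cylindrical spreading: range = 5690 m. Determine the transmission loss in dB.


37.55 dB


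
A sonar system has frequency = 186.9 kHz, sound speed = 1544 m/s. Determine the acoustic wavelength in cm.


lambda = c/f = 1544 / 186900 = 0.0083 m = 0.83 cm

0.83 cm


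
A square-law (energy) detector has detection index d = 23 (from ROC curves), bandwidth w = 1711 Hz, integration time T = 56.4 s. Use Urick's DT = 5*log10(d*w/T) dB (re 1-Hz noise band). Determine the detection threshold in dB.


DT = 5*log10(d*w/T) = 5*log10(23 * 1711 / 56.4) = 5*log10(697.75) = 14.22

14.22 dB


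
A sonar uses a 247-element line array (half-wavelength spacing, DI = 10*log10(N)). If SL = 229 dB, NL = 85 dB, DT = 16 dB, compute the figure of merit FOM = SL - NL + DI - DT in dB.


Step 1: DI = 10*log10(247) = 23.93 dB
Step 2: FOM = SL - NL + DI - DT = 229 - 85 + 23.93 - 16 = 151.93

151.93 dB


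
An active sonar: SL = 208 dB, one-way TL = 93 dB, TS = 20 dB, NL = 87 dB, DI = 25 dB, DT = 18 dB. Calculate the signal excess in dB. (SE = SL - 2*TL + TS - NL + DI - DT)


-38 dB


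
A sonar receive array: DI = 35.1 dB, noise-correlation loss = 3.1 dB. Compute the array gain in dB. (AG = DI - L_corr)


AG = DI - L_corr = 35.1 - 3.1 = 32.0

32.0 dB


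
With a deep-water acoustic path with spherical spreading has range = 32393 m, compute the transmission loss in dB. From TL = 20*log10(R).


90.21 dB


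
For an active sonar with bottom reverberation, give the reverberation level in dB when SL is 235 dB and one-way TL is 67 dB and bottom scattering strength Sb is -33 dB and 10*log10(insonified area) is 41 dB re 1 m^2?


RL = SL - 2*TL + Sb + 10*log10(A) = 235 - 2*67 + (-33) + 41 = 109

109 dB


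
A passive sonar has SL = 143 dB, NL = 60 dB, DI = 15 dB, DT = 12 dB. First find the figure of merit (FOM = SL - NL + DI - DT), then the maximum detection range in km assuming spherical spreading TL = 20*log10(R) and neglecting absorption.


Step 1: FOM = SL - NL + DI - DT = 143 - 60 + 15 - 12 = 86 dB
Step 2: at max range FOM = TL = 20*log10(R), so R = 10^(86/20) = 19952.62 m = 19.95 km

19.95 km


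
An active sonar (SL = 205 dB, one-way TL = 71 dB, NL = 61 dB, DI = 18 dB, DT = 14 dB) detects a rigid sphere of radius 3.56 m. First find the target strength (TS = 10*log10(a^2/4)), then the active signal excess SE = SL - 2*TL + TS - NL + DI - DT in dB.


Step 1: TS = 10*log10(3.56^2/4) = 5.01 dB
Step 2: SE = SL - 2*TL + TS - NL + DI - DT = 205 - 2*71 + (5.01) - 61 + 18 - 14 = 11.01

11.01 dB


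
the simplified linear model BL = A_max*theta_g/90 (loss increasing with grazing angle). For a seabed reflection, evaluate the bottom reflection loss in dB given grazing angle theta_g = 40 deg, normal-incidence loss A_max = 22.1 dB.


9.82 dB


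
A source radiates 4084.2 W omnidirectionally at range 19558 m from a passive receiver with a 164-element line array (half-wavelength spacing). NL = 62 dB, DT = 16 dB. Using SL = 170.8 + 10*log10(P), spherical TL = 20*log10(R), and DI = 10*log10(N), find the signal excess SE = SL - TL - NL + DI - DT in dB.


Step 1: SL = 170.8 + 10*log10(4084.2) = 206.91 dB
Step 2: TL = 20*log10(19558) = 85.83 dB
Step 3: DI = 10*log10(164) = 22.15 dB
Step 4: SE = SL - TL - NL + DI - DT = 206.91 - 85.83 - 62 + 22.15 - 16 = 65.23

65.23 dB


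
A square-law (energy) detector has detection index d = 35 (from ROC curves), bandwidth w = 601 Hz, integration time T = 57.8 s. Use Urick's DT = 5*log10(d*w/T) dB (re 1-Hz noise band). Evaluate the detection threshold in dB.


12.81 dB


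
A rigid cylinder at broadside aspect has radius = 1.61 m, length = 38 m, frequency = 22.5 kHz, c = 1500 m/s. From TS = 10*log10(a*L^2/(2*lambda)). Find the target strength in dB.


42.41 dB


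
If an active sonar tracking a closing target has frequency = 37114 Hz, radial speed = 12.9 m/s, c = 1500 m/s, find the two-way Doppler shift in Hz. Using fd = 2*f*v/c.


fd = 2*f*v/c = 2 * 37114 * 12.9 / 1500 = 638.36

638.36 Hz


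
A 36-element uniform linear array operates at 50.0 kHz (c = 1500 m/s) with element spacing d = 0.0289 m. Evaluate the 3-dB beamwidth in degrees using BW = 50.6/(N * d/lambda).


Step 1: lambda = 1500/50000 = 0.03 m
Step 2: d/lambda = 0.0289/0.03 = 0.9633
Step 3: BW = 50.6/(N * d/lambda) = 50.6/(36 * 0.9633) = 1.46

1.46 deg


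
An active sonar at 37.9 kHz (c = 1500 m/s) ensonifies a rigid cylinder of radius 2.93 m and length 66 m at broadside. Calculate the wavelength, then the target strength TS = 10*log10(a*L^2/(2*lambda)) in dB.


Step 1: lambda = c/f = 1500/37900 = 0.03958 m
Step 2: TS = 10*log10(a*L^2/(2*lambda)) = 10*log10(2.93*66^2/(2*0.03958)) = 52.07

52.07 dB


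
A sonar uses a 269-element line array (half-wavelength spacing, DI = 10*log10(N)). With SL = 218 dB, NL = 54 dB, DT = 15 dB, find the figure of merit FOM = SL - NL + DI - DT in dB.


Step 1: DI = 10*log10(269) = 24.3 dB
Step 2: FOM = SL - NL + DI - DT = 218 - 54 + 24.3 - 15 = 173.3

173.3 dB


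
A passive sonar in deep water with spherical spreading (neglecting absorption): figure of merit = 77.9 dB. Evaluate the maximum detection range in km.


7.85 km


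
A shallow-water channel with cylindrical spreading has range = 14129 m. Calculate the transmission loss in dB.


41.5 dB


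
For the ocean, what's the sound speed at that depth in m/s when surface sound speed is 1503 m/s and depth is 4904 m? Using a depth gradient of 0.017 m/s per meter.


c = 1503 + 0.017 * 4904 = 1586.368

1586.368 m/s


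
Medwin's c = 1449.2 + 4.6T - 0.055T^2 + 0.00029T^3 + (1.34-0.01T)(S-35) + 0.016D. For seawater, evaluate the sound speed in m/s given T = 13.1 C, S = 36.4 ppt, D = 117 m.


c = 1449.2 + 4.6*13.1 - 0.055*13.1^2 + 0.00029*13.1^3 + (1.34 - 0.01*13.1)*(36.4 - 35) + 0.016*117 = 1504.24

1504.24 m/s


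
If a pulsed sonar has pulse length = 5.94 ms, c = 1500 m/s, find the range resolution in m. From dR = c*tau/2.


dR = c*tau/2 = 1500 * 5.94e-3 / 2 = 4.455

4.455 m


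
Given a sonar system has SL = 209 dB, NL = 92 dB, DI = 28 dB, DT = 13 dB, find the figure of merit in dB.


FOM = SL - NL + DI - DT = 209 - 92 + 28 - 13 = 132

132 dB


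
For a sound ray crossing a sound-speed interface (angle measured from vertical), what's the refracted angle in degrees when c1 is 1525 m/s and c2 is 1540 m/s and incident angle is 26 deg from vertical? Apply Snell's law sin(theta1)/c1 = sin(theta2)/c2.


26.28 deg


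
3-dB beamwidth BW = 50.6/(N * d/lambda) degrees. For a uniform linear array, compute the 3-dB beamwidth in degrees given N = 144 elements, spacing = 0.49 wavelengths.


0.72 deg


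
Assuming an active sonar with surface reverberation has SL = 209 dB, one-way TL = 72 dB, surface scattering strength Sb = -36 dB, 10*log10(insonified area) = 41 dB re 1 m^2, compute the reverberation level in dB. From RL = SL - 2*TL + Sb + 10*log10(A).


RL = SL - 2*TL + Sb + 10*log10(A) = 209 - 2*72 + (-36) + 41 = 70

70 dB


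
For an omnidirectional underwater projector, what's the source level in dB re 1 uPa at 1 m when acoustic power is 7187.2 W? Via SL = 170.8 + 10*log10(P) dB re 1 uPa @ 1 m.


209.37 dB


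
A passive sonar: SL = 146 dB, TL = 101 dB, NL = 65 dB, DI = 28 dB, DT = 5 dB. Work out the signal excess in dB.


3 dB


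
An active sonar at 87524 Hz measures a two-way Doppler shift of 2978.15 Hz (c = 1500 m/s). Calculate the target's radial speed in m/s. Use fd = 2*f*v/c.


From fd = 2*f*v/c, v = c*fd/(2*f) = 1500 * 2978.15 / (2*87524) = 25.52

25.52 m/s


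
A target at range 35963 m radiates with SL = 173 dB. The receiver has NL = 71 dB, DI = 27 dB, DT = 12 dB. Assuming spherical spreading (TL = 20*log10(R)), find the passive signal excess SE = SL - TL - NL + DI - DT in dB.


Step 1: TL = 20*log10(35963) = 91.12 dB
Step 2: SE = 173 - 91.12 - 71 + 27 - 12 = 25.88

25.88 dB


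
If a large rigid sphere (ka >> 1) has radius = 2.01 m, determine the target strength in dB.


TS = 10*log10(2.01^2 / 4) = 10*log10(1.010025) = 0.04

0.04 dB


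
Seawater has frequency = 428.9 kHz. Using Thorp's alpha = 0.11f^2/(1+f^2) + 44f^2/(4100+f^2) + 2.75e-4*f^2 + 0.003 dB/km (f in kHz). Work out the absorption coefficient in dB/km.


f^2 = 183955.21
alpha = 0.11*183955.21/(1+183955.21) + 44*183955.21/(4100+183955.21) + 2.75e-4*183955.21 + 0.003 = 93.741

93.741 dB/km


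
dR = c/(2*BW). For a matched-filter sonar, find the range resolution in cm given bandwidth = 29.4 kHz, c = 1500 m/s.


dR = c/(2*BW) = 1500 / (2 * 29.4e3) = 0.0255 m = 2.55 cm

2.55 cm


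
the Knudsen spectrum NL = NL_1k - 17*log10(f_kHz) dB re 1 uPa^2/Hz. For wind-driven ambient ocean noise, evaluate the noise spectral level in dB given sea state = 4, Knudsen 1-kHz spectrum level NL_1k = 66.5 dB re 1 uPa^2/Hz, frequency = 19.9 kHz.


44.42 dB


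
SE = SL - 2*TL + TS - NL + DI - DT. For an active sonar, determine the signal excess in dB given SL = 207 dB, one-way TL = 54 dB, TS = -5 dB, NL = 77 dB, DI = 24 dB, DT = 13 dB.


SE = SL - 2*TL + TS - NL + DI - DT = 207 - 2*54 + (-5) - 77 + 24 - 13 = 28

28 dB


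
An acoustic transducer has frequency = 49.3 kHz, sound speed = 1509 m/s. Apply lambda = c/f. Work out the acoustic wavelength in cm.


3.06 cm


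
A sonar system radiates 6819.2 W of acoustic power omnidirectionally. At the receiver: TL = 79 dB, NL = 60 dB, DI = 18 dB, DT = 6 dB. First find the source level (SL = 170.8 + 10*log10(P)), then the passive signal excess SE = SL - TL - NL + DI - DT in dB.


Step 1: SL = 170.8 + 10*log10(6819.2) = 209.14 dB
Step 2: SE = SL - TL - NL + DI - DT = 209.14 - 79 - 60 + 18 - 6 = 82.14

82.14 dB


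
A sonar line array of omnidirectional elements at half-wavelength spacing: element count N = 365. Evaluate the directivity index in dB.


DI = 10*log10(365) = 25.62

25.62 dB


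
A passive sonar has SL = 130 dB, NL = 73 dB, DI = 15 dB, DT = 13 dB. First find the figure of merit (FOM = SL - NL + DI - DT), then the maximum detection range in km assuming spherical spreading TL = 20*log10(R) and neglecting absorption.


Step 1: FOM = SL - NL + DI - DT = 130 - 73 + 15 - 13 = 59 dB
Step 2: at max range FOM = TL = 20*log10(R), so R = 10^(59/20) = 891.25 m = 0.89 km

0.89 km


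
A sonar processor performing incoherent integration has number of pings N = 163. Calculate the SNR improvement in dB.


Gain = 5*log10(163) = 11.06

11.06 dB


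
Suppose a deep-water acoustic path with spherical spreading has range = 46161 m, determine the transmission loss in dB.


TL = 20*log10(46161) = 93.29

93.29 dB


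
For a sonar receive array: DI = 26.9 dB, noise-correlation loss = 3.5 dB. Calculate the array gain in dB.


23.4 dB


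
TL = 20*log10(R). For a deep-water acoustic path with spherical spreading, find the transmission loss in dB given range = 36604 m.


TL = 20*log10(36604) = 91.27

91.27 dB


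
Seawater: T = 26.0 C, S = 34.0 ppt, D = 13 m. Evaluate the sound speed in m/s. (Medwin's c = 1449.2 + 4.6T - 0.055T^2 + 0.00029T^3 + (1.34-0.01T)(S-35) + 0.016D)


1535.85 m/s


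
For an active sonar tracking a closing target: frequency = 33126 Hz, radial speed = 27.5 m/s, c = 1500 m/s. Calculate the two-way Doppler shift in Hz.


fd = 2*f*v/c = 2 * 33126 * 27.5 / 1500 = 1214.62

1214.62 Hz


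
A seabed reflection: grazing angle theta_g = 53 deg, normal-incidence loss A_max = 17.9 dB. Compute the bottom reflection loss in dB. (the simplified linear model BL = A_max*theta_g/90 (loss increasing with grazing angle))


BL = A_max * theta_g / 90 = 17.9 * 53 / 90 = 10.54

10.54 dB


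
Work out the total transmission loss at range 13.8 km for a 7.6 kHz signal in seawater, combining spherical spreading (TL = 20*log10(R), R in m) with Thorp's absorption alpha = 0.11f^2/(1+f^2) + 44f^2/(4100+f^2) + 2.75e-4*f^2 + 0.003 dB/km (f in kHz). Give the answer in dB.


Step 1 (Thorp): alpha = 0.11*57.76/(1+57.76) + 44*57.76/(4100+57.76) + 2.75e-4*57.76 + 0.003 = 0.7383 dB/km
Step 2: TL_spread = 20*log10(13800) = 82.8 dB
Step 3: TL_abs = alpha*R = 0.7383 * 13.8 = 10.19 dB
Step 4: TL_total = 82.8 + 10.19 = 92.99

92.99 dB


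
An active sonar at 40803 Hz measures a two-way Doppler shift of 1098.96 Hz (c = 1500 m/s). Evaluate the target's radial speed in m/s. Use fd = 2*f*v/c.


From fd = 2*f*v/c, v = c*fd/(2*f) = 1500 * 1098.96 / (2*40803) = 20.2

20.2 m/s


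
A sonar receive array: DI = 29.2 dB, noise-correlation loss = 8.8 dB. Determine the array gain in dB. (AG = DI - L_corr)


20.4 dB


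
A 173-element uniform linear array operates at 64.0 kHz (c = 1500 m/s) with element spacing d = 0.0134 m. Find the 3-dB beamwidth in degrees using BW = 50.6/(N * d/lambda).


0.51 deg


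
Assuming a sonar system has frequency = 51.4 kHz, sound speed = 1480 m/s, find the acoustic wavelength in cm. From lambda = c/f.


lambda = c/f = 1480 / 51400 = 0.0288 m = 2.88 cm

2.88 cm


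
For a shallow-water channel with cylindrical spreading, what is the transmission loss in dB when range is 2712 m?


34.33 dB


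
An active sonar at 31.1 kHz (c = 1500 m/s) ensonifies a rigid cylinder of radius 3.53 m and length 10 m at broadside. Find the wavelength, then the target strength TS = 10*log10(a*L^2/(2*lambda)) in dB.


Step 1: lambda = c/f = 1500/31100 = 0.04823 m
Step 2: TS = 10*log10(a*L^2/(2*lambda)) = 10*log10(3.53*10^2/(2*0.04823)) = 35.63

35.63 dB


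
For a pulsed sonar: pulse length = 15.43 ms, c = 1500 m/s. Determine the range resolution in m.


dR = c*tau/2 = 1500 * 15.43e-3 / 2 = 11.5725

11.5725 m


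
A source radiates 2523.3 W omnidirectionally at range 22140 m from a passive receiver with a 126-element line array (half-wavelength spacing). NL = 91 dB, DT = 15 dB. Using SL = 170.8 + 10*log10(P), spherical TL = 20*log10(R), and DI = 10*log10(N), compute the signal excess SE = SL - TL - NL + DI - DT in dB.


Step 1: SL = 170.8 + 10*log10(2523.3) = 204.82 dB
Step 2: TL = 20*log10(22140) = 86.9 dB
Step 3: DI = 10*log10(126) = 21.0 dB
Step 4: SE = SL - TL - NL + DI - DT = 204.82 - 86.9 - 91 + 21.0 - 15 = 32.92

32.92 dB


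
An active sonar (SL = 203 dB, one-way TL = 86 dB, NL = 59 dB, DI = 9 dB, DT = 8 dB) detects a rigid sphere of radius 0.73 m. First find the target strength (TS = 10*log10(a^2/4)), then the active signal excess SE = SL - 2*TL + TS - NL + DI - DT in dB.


Step 1: TS = 10*log10(0.73^2/4) = -8.75 dB
Step 2: SE = SL - 2*TL + TS - NL + DI - DT = 203 - 2*86 + (-8.75) - 59 + 9 - 8 = -35.75

-35.75 dB


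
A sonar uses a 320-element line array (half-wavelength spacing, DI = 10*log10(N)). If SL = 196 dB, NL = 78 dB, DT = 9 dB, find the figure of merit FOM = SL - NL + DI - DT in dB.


Step 1: DI = 10*log10(320) = 25.05 dB
Step 2: FOM = SL - NL + DI - DT = 196 - 78 + 25.05 - 9 = 134.05

134.05 dB


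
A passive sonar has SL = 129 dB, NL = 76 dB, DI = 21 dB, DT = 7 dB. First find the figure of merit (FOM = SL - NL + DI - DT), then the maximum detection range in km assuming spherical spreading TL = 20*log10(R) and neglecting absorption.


Step 1: FOM = SL - NL + DI - DT = 129 - 76 + 21 - 7 = 67 dB
Step 2: at max range FOM = TL = 20*log10(R), so R = 10^(67/20) = 2238.72 m = 2.24 km

2.24 km


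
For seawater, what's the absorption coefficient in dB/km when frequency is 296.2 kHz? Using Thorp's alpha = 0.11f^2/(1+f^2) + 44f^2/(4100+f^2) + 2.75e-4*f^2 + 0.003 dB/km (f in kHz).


66.276 dB/km


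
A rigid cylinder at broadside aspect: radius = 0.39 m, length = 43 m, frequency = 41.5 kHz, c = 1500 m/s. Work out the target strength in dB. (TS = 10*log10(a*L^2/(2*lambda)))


lambda = 1500/41500 = 0.03614 m
TS = 10*log10(0.39*43^2/(2*0.03614)) = 39.99

39.99 dB


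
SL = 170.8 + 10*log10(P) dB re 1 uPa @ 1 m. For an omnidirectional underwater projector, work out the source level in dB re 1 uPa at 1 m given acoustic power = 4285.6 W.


SL = 170.8 + 10*log10(4285.6) = 170.8 + 36.32 = 207.12

207.12 dB


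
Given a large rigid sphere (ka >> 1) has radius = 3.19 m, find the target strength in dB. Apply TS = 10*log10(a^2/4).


TS = 10*log10(3.19^2 / 4) = 10*log10(2.544025) = 4.06

4.06 dB


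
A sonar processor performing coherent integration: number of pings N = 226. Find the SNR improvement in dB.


Gain = 10*log10(226) = 23.54

23.54 dB


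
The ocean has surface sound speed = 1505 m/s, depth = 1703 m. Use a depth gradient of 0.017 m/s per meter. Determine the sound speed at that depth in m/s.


1533.951 m/s


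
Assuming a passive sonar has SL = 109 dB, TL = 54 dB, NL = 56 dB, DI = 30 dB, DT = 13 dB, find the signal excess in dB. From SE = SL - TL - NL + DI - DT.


SE = SL - TL - NL + DI - DT = 109 - 54 - 56 + 30 - 13 = 16

16 dB


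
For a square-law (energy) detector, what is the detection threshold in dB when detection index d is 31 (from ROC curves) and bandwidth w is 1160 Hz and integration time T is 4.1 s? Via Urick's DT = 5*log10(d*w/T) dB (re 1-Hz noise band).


19.72 dB


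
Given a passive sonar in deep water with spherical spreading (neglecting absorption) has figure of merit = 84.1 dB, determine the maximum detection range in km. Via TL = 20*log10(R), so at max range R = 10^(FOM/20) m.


16.03 km


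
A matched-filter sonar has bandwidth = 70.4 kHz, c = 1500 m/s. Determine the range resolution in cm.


dR = c/(2*BW) = 1500 / (2 * 70.4e3) = 0.0107 m = 1.07 cm

1.07 cm


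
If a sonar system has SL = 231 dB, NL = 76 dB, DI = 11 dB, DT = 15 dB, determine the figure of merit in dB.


FOM = SL - NL + DI - DT = 231 - 76 + 11 - 15 = 151

151 dB


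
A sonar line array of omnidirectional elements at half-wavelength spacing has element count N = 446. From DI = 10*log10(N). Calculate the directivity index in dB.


26.49 dB


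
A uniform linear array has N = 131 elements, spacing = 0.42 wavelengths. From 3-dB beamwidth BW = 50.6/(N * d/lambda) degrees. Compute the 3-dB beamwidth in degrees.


0.92 deg


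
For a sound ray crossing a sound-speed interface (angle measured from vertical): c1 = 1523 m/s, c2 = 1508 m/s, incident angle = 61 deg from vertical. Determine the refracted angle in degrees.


sin(theta2) = (c2/c1)*sin(theta1) = (1508/1523)*sin(61 deg) = 0.86601
theta2 = arcsin(0.86601) = 60.0

60.0 deg


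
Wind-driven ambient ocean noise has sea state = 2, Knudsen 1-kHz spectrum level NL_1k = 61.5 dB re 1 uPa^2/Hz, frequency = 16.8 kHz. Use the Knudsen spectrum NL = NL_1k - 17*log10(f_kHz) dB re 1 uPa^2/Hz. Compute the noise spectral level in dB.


NL = NL_1k - 17*log10(f_kHz) = 61.5 - 17*log10(16.8) = 61.5 - (20.83) = 40.67

40.67 dB


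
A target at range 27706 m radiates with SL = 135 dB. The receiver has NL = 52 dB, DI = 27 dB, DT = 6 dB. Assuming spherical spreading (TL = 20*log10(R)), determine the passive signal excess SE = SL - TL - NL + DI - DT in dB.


15.15 dB


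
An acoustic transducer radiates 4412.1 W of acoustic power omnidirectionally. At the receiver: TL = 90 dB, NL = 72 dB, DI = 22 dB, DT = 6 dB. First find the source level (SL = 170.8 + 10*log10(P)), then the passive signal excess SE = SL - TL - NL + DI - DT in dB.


Step 1: SL = 170.8 + 10*log10(4412.1) = 207.25 dB
Step 2: SE = SL - TL - NL + DI - DT = 207.25 - 90 - 72 + 22 - 6 = 61.25

61.25 dB


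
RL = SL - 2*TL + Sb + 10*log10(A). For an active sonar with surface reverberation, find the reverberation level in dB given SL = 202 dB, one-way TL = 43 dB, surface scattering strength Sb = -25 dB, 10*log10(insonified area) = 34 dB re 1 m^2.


RL = SL - 2*TL + Sb + 10*log10(A) = 202 - 2*43 + (-25) + 34 = 125

125 dB


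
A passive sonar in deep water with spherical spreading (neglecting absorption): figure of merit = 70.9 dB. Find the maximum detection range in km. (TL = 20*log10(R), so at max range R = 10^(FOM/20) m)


At max range FOM = TL, so 20*log10(R) = 70.9
R = 10^(70.9/20) = 3507.52 m = 3.51 km

3.51 km


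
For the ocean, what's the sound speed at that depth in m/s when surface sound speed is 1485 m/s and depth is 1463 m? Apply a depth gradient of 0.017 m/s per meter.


1509.871 m/s


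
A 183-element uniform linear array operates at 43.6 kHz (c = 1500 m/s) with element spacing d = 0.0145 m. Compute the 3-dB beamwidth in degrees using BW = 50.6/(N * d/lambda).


Step 1: lambda = 1500/43600 = 0.0344 m
Step 2: d/lambda = 0.0145/0.0344 = 0.4215
Step 3: BW = 50.6/(N * d/lambda) = 50.6/(183 * 0.4215) = 0.66

0.66 deg


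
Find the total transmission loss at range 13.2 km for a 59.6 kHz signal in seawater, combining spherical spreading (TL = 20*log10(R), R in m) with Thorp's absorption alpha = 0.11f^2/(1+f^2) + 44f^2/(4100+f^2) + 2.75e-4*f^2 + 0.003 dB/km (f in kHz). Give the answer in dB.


366.41 dB


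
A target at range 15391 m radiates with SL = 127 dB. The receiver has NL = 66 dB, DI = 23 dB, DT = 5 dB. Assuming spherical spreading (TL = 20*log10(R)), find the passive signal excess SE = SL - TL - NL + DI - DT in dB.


Step 1: TL = 20*log10(15391) = 83.75 dB
Step 2: SE = 127 - 83.75 - 66 + 23 - 5 = -4.75

-4.75 dB


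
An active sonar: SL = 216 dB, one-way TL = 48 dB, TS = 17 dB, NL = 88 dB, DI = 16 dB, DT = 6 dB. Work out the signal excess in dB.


SE = SL - 2*TL + TS - NL + DI - DT = 216 - 2*48 + (17) - 88 + 16 - 6 = 59

59 dB


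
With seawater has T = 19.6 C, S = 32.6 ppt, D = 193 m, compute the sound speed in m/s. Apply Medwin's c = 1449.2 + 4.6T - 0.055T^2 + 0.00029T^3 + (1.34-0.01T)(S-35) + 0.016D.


1520.76 m/s


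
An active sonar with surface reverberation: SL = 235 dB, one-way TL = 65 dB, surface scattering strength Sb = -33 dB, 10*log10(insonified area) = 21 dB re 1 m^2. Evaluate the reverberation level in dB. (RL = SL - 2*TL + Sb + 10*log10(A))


93 dB


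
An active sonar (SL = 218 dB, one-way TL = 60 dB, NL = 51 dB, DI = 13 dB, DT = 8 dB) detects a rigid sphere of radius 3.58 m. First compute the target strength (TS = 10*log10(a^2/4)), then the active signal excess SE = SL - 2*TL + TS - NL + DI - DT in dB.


Step 1: TS = 10*log10(3.58^2/4) = 5.06 dB
Step 2: SE = SL - 2*TL + TS - NL + DI - DT = 218 - 2*60 + (5.06) - 51 + 13 - 8 = 57.06

57.06 dB


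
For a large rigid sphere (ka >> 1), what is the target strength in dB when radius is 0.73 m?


TS = 10*log10(0.73^2 / 4) = 10*log10(0.133225) = -8.75

-8.75 dB


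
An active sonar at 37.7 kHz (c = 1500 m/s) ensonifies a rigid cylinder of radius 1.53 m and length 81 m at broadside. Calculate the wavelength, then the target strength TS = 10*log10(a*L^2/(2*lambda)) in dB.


Step 1: lambda = c/f = 1500/37700 = 0.03979 m
Step 2: TS = 10*log10(a*L^2/(2*lambda)) = 10*log10(1.53*81^2/(2*0.03979)) = 51.01

51.01 dB


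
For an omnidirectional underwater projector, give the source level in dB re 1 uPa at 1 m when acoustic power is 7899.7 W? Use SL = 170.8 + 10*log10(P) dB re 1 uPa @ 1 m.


209.78 dB


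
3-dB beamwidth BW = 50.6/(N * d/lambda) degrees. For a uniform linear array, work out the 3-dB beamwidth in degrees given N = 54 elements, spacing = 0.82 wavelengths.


1.14 deg


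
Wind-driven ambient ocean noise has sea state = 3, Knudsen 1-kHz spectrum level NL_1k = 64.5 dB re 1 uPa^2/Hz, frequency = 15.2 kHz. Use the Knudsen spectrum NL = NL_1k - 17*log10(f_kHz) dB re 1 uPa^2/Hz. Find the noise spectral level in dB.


44.41 dB


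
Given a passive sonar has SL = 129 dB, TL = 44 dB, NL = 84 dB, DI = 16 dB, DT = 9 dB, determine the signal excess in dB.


SE = SL - TL - NL + DI - DT = 129 - 44 - 84 + 16 - 9 = 8

8 dB


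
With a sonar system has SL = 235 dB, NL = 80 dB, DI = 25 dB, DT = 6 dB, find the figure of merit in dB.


FOM = SL - NL + DI - DT = 235 - 80 + 25 - 6 = 174

174 dB


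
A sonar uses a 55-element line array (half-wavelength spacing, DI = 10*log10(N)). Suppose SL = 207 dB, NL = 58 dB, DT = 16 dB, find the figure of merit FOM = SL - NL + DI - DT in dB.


Step 1: DI = 10*log10(55) = 17.4 dB
Step 2: FOM = SL - NL + DI - DT = 207 - 58 + 17.4 - 16 = 150.4

150.4 dB


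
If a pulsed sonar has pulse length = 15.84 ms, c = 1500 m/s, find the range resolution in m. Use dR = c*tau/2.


dR = c*tau/2 = 1500 * 15.84e-3 / 2 = 11.88

11.88 m


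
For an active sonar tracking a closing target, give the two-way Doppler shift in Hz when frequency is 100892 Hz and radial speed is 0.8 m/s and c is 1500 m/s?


fd = 2*f*v/c = 2 * 100892 * 0.8 / 1500 = 107.62

107.62 Hz


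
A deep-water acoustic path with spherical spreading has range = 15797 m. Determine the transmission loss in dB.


TL = 20*log10(15797) = 83.97

83.97 dB


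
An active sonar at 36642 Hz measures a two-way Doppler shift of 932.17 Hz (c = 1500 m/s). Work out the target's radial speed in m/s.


From fd = 2*f*v/c, v = c*fd/(2*f) = 1500 * 932.17 / (2*36642) = 19.08

19.08 m/s


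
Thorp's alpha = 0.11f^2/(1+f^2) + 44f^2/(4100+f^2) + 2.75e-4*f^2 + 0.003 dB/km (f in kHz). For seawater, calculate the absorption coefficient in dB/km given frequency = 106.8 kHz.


f^2 = 11406.24
alpha = 0.11*11406.24/(1+11406.24) + 44*11406.24/(4100+11406.24) + 2.75e-4*11406.24 + 0.003 = 35.616

35.616 dB/km


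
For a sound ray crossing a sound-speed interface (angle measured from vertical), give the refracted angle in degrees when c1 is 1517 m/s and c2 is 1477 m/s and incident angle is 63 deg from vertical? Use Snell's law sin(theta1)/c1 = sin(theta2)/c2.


sin(theta2) = (c2/c1)*sin(theta1) = (1477/1517)*sin(63 deg) = 0.86751
theta2 = arcsin(0.86751) = 60.17

60.17 deg


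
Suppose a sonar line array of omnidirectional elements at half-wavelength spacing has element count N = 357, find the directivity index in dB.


25.53 dB


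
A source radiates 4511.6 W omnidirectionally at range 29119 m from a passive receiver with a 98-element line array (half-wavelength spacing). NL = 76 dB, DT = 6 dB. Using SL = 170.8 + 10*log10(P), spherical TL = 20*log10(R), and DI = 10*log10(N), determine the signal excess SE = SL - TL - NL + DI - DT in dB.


Step 1: SL = 170.8 + 10*log10(4511.6) = 207.34 dB
Step 2: TL = 20*log10(29119) = 89.28 dB
Step 3: DI = 10*log10(98) = 19.91 dB
Step 4: SE = SL - TL - NL + DI - DT = 207.34 - 89.28 - 76 + 19.91 - 6 = 55.97

55.97 dB


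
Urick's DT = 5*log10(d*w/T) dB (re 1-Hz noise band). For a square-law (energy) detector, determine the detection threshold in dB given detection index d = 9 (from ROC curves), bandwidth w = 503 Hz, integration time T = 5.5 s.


DT = 5*log10(d*w/T) = 5*log10(9 * 503 / 5.5) = 5*log10(823.09) = 14.58

14.58 dB
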